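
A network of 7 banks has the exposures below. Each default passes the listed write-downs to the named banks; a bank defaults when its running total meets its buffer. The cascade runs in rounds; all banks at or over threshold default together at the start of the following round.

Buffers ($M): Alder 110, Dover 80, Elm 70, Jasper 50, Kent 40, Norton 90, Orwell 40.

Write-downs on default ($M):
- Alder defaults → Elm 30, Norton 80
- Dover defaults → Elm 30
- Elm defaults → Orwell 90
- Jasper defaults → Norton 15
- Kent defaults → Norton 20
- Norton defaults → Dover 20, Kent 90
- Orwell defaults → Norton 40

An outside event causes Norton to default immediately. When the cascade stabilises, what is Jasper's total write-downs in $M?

Round 1 — Norton defaults (initial).
  Dover: +20 → 20 < 80
  Kent: +90 → 90 ≥ 40
Round 2 — Kent defaults.
No further defaults.

0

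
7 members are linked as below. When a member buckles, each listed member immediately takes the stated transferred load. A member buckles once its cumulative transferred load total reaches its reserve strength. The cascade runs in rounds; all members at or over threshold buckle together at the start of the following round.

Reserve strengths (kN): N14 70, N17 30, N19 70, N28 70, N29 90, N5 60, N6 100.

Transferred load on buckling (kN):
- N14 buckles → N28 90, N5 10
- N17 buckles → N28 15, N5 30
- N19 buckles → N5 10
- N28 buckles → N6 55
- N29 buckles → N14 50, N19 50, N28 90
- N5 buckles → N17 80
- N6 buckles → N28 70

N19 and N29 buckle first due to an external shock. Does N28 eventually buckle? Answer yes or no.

Round 1 — N19, N29 buckle (initial).
  N14: +50 → 50 < 70
  N28: +90 → 90 ≥ 70
  N5: +10 → 10 < 60
Round 2 — N28 buckles.
  N6: +55 → 55 < 100
No further bucklings.

yes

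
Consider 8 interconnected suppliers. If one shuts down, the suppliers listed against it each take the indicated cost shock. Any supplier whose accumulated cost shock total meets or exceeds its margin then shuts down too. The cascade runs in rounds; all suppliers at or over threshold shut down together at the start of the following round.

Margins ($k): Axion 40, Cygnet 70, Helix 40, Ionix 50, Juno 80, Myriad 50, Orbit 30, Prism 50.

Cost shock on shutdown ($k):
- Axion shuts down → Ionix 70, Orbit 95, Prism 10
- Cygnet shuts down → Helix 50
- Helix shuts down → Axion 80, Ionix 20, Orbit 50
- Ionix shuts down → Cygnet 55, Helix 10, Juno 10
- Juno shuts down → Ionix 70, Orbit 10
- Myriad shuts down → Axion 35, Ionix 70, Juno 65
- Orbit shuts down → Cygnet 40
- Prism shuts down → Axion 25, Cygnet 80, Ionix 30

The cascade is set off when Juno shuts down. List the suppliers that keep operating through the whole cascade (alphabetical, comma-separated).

Axion, Cygnet, Helix, Myriad, Orbit, Prism

Round 1 — Juno shuts down (initial).
  Ionix: +70 → 70 ≥ 50
  Orbit: +10 → 10 < 30
Round 2 — Ionix shuts down.
  Cygnet: +55 → 55 < 70
  Helix: +10 → 10 < 40
No further shutdowns.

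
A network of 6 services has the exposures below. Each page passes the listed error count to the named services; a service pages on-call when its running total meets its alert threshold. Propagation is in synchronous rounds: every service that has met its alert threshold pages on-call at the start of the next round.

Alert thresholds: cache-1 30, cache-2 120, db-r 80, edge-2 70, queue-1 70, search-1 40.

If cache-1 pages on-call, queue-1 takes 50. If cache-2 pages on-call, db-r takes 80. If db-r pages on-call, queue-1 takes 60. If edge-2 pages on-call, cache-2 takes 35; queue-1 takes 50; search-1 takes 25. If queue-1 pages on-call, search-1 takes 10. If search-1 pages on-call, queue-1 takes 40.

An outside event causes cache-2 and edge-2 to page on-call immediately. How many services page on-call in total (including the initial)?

4

Round 1 — cache-2, edge-2 page on-call (initial).
  db-r: +80 → 80 ≥ 80
  queue-1: +50 → 50 < 70
  search-1: +25 → 25 < 40
Round 2 — db-r pages on-call.
  queue-1: +60 → 110 ≥ 70
Round 3 — queue-1 pages on-call.
  search-1: +10 → 35 < 40
No further pages.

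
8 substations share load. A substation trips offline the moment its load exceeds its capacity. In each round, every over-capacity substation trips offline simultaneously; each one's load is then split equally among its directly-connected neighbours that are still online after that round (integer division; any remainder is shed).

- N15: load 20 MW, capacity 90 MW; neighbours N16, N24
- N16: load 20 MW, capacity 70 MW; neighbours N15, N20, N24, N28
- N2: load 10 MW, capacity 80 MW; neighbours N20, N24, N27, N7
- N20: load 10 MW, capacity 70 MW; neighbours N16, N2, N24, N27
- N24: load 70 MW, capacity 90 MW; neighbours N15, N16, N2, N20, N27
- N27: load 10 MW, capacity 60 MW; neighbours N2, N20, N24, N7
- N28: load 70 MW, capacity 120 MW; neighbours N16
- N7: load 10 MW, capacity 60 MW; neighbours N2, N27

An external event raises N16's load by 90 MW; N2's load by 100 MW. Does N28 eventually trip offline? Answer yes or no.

Round 1 — N16 at 110 > 70; N2 at 110 > 80. N16, N2 trip offline.
  N16 sheds 110 MW to N15, N20, N24, N28: 27 each (2 lost).
    N15: 20+27 = 47 ≤ 90
    N20: 10+27 = 37 ≤ 70
    N24: 70+27 = 97 > 90
    N28: 70+27 = 97 ≤ 120
  N2 sheds 110 MW to N20, N24, N27, N7: 27 each (2 lost).
    N20: 37+27 = 64 ≤ 70
    N24: 97+27 = 124 > 90
    N27: 10+27 = 37 ≤ 60
    N7: 10+27 = 37 ≤ 60
Round 2 — N24 trips offline.
  N24 sheds 124 MW to N15, N20, N27: 41 each (1 lost).
    N15: 47+41 = 88 ≤ 90
    N20: 64+41 = 105 > 70
    N27: 37+41 = 78 > 60
Round 3 — N20, N27 trip offline.
  N20 sheds 105 MW: no online neighbours, lost.
  N27 sheds 78 MW to N7: 78 each.
    N7: 37+78 = 115 > 60
Round 4 — N7 trips offline.
  N7 sheds 115 MW: no online neighbours, lost.
No further trips.

no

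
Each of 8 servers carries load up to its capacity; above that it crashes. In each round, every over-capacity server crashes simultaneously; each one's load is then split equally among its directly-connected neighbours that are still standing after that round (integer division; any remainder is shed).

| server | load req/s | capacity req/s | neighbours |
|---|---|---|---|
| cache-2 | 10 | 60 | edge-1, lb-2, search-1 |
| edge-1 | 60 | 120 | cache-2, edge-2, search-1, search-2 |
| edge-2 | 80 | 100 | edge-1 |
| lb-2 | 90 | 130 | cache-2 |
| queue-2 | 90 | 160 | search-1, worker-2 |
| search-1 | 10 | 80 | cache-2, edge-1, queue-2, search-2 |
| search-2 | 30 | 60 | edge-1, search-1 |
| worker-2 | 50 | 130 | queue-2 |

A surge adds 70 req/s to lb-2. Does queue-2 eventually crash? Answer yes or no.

Round 1 — lb-2 at 160 > 130. lb-2 crashes.
  lb-2 sheds 160 req/s to cache-2: 160 each.
    cache-2: 10+160 = 170 > 60
Round 2 — cache-2 crashes.
  cache-2 sheds 170 req/s to edge-1, search-1: 85 each.
    edge-1: 60+85 = 145 > 120
    search-1: 10+85 = 95 > 80
Round 3 — edge-1, search-1 crash.
  edge-1 sheds 145 req/s to edge-2, search-2: 72 each (1 lost).
    edge-2: 80+72 = 152 > 100
    search-2: 30+72 = 102 > 60
  search-1 sheds 95 req/s to queue-2, search-2: 47 each (1 lost).
    queue-2: 90+47 = 137 ≤ 160
    search-2: 102+47 = 149 > 60
Round 4 — edge-2, search-2 crash.
  edge-2 sheds 152 req/s: no online neighbours, lost.
  search-2 sheds 149 req/s: no online neighbours, lost.
No further crashes.

no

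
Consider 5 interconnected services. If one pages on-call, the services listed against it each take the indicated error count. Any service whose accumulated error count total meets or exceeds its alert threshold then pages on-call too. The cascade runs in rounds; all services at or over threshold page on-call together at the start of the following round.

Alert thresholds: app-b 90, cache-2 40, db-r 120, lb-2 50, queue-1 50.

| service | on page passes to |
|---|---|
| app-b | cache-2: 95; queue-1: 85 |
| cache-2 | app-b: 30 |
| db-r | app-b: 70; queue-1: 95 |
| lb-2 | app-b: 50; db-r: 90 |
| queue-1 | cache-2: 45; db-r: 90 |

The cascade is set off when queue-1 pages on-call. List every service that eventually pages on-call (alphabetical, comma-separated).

cache-2, queue-1

Round 1 — queue-1 pages on-call (initial).
  cache-2: +45 → 45 ≥ 40
  db-r: +90 → 90 < 120
Round 2 — cache-2 pages on-call.
  app-b: +30 → 30 < 90
No further pages.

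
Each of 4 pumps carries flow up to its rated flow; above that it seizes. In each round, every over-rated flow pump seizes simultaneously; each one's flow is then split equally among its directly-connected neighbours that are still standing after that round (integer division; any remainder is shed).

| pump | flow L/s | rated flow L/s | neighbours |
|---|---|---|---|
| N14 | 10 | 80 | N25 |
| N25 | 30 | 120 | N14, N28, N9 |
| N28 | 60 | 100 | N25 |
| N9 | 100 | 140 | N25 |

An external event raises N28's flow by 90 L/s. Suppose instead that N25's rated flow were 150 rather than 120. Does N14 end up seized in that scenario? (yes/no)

With N25's rated flow at 150:
Round 1 — N28 at 150 > 100. N28 seizes.
  N28 sheds 150 L/s to N25: 150 each.
    N25: 30+150 = 180 > 150
Round 2 — N25 seizes.
  N25 sheds 180 L/s to N14, N9: 90 each.
    N14: 10+90 = 100 > 80
    N9: 100+90 = 190 > 140
Round 3 — N14, N9 seize.
  N14 sheds 100 L/s: no online neighbours, lost.
  N9 sheds 190 L/s: no online neighbours, lost.
No further seizures.

yes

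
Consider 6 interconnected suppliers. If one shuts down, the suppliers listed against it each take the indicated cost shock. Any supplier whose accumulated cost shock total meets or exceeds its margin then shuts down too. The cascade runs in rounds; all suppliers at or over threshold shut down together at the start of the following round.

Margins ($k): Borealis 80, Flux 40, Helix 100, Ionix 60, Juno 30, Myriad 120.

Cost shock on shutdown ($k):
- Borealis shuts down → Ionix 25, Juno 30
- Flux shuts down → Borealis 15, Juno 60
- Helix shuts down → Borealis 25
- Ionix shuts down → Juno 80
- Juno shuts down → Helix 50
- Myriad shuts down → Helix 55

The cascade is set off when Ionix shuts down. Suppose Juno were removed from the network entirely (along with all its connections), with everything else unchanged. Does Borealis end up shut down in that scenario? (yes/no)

With Juno removed:
Round 1 — Ionix shuts down (initial).
No further shutdowns.

no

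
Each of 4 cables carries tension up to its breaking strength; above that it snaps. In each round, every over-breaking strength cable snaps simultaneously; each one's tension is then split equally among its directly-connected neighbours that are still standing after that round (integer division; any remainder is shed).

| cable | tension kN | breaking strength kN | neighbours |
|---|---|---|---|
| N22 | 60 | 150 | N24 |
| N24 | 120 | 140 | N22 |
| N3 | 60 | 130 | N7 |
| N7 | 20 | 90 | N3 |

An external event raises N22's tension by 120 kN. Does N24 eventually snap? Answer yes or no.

Round 1 — N22 at 180 > 150. N22 snaps.
  N22 sheds 180 kN to N24: 180 each.
    N24: 120+180 = 300 > 140
Round 2 — N24 snaps.
  N24 sheds 300 kN: no online neighbours, lost.
No further breaks.

yes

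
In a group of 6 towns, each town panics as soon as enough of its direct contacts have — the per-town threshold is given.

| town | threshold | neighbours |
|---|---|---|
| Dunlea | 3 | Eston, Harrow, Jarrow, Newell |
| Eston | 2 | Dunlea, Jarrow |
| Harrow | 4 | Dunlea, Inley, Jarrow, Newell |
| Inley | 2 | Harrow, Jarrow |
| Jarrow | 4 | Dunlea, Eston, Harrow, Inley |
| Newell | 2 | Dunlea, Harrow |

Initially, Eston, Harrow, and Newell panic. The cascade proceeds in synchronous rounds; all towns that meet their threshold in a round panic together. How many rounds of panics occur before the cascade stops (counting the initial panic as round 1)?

2

Round 1 — Eston, Harrow, Newell panic (initial).
Round 2 — checking thresholds:
  Dunlea: 3 of 4 neighbours ≥ 3, panics.
  Inley: 1 of 2 neighbours < 2, holds.
  Jarrow: 2 of 4 neighbours < 4, holds.
Round 3 — no new panics; cascade stops.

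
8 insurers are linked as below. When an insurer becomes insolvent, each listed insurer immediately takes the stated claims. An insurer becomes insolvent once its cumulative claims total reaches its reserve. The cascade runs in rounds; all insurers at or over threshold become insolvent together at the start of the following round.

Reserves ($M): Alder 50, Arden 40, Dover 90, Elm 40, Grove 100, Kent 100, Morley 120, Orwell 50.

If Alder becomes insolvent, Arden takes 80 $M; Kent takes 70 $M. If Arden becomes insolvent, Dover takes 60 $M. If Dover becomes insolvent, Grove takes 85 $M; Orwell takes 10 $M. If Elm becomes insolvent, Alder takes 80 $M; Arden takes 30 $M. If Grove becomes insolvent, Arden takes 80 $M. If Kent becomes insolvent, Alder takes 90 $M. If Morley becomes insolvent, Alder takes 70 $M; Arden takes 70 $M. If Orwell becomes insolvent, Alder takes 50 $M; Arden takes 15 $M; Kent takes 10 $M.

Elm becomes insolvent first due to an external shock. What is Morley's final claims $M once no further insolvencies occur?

0

Round 1 — Elm becomes insolvent (initial).
  Alder: +80 → 80 ≥ 50
  Arden: +30 → 30 < 40
Round 2 — Alder becomes insolvent.
  Arden: +80 → 110 ≥ 40
  Kent: +70 → 70 < 100
Round 3 — Arden becomes insolvent.
  Dover: +60 → 60 < 90
No further insolvencies.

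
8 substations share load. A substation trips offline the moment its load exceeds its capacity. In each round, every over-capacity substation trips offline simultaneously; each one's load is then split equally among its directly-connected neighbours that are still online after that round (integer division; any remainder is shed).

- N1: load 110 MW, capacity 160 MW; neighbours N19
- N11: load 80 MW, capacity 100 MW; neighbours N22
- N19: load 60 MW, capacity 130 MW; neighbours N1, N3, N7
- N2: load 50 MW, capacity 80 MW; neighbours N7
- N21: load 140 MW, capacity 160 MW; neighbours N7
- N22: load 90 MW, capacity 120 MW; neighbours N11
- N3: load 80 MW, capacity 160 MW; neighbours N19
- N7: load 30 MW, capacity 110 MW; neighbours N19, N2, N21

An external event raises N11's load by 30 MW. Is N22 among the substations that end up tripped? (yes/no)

yes

Round 1 — N11 at 110 > 100. N11 trips offline.
  N11 sheds 110 MW to N22: 110 each.
    N22: 90+110 = 200 > 120
Round 2 — N22 trips offline.
  N22 sheds 200 MW: no online neighbours, lost.
No further trips.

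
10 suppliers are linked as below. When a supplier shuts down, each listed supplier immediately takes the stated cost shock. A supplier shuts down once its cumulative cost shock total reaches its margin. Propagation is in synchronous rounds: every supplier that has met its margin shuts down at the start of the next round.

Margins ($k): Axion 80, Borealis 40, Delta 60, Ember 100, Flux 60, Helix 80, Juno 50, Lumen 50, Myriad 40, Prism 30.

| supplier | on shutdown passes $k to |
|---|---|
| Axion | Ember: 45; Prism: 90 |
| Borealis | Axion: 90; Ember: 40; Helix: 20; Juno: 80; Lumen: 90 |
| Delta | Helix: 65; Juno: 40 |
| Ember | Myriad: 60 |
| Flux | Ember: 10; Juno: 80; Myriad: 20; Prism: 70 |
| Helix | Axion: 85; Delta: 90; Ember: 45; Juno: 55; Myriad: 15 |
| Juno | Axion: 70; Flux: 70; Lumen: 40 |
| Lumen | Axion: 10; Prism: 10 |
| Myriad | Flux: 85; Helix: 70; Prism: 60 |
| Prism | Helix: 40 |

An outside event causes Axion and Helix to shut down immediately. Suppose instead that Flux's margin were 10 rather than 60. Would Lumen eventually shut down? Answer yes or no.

With Flux's margin at 10:
Round 1 — Axion, Helix shut down (initial).
  Delta: +90 → 90 ≥ 60
  Ember: +45+45 → 90 < 100
  Juno: +55 → 55 ≥ 50
  Myriad: +15 → 15 < 40
  Prism: +90 → 90 ≥ 30
Round 2 — Delta, Juno, Prism shut down.
  Flux: +70 → 70 ≥ 10
  Lumen: +40 → 40 < 50
Round 3 — Flux shuts down.
  Ember: +10 → 100 ≥ 100
  Myriad: +20 → 35 < 40
Round 4 — Ember shuts down.
  Myriad: +60 → 95 ≥ 40
Round 5 — Myriad shuts down.
No further shutdowns.

no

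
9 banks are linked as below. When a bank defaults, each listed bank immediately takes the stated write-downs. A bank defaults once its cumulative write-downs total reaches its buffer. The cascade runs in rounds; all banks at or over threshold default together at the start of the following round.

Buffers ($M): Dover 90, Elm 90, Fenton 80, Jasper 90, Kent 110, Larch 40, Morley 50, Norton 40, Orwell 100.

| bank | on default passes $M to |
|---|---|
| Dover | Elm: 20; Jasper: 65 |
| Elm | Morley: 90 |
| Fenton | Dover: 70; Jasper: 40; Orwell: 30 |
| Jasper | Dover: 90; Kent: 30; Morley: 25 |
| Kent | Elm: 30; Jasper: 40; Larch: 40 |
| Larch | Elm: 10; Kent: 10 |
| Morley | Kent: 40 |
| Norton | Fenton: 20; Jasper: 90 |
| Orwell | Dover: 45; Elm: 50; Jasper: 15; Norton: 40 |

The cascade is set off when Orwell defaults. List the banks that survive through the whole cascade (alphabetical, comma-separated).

Round 1 — Orwell defaults (initial).
  Dover: +45 → 45 < 90
  Elm: +50 → 50 < 90
  Jasper: +15 → 15 < 90
  Norton: +40 → 40 ≥ 40
Round 2 — Norton defaults.
  Fenton: +20 → 20 < 80
  Jasper: +90 → 105 ≥ 90
Round 3 — Jasper defaults.
  Dover: +90 → 135 ≥ 90
  Kent: +30 → 30 < 110
  Morley: +25 → 25 < 50
Round 4 — Dover defaults.
  Elm: +20 → 70 < 90
No further defaults.

Elm, Fenton, Kent, Larch, Morley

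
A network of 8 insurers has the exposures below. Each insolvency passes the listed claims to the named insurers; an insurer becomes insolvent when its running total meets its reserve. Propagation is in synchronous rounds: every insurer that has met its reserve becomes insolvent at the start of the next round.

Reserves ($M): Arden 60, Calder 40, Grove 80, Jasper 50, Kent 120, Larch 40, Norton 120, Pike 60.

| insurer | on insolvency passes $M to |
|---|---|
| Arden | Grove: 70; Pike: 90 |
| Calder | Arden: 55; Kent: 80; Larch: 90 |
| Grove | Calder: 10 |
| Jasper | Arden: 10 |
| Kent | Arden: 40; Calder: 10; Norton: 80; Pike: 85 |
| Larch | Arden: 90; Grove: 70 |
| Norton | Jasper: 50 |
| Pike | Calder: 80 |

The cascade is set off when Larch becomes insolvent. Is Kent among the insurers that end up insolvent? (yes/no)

Round 1 — Larch becomes insolvent (initial).
  Arden: +90 → 90 ≥ 60
  Grove: +70 → 70 < 80
Round 2 — Arden becomes insolvent.
  Grove: +70 → 140 ≥ 80
  Pike: +90 → 90 ≥ 60
Round 3 — Grove, Pike become insolvent.
  Calder: +10+80 → 90 ≥ 40
Round 4 — Calder becomes insolvent.
  Kent: +80 → 80 < 120
No further insolvencies.

no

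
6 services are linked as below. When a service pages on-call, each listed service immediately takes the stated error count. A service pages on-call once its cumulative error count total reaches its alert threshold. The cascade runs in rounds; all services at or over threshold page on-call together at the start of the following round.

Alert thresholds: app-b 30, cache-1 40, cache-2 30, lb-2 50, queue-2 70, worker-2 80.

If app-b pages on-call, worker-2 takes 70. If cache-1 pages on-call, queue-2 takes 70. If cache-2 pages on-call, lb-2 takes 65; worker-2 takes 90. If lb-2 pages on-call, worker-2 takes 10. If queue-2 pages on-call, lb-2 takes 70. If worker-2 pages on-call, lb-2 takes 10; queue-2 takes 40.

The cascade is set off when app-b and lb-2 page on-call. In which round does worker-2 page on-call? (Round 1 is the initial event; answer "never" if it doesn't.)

2

Round 1 — app-b, lb-2 page on-call (initial).
  worker-2: +70+10 → 80 ≥ 80
Round 2 — worker-2 pages on-call.
  queue-2: +40 → 40 < 70
No further pages.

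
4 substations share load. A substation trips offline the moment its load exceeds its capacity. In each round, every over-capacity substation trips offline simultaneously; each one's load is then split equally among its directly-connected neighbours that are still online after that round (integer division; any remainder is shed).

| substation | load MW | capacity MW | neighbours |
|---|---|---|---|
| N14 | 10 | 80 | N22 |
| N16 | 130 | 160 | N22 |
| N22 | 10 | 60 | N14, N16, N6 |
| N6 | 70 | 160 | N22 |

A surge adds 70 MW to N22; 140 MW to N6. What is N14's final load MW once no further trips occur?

50

Round 1 — N22 at 80 > 60; N6 at 210 > 160. N22, N6 trip offline.
  N22 sheds 80 MW to N14, N16: 40 each.
    N14: 10+40 = 50 ≤ 80
    N16: 130+40 = 170 > 160
  N6 sheds 210 MW: no online neighbours, lost.
Round 2 — N16 trips offline.
  N16 sheds 170 MW: no online neighbours, lost.
No further trips.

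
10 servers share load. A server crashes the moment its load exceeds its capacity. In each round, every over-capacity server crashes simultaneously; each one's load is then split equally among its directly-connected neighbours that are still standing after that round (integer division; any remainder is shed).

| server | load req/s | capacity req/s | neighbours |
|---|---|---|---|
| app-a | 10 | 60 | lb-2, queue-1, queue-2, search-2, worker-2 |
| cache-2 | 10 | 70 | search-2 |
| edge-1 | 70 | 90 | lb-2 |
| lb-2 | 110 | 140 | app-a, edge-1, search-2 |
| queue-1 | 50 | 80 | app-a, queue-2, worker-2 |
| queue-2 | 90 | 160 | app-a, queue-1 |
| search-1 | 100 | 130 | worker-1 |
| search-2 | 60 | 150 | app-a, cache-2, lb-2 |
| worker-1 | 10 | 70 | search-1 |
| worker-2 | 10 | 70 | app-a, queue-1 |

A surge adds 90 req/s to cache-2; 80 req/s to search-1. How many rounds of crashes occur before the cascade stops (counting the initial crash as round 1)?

4

Round 1 — cache-2 at 100 > 70; search-1 at 180 > 130. cache-2, search-1 crash.
  cache-2 sheds 100 req/s to search-2: 100 each.
    search-2: 60+100 = 160 > 150
  search-1 sheds 180 req/s to worker-1: 180 each.
    worker-1: 10+180 = 190 > 70
Round 2 — search-2, worker-1 crash.
  search-2 sheds 160 req/s to app-a, lb-2: 80 each.
    app-a: 10+80 = 90 > 60
    lb-2: 110+80 = 190 > 140
  worker-1 sheds 190 req/s: no online neighbours, lost.
Round 3 — app-a, lb-2 crash.
  app-a sheds 90 req/s to queue-1, queue-2, worker-2: 30 each.
    queue-1: 50+30 = 80 ≤ 80
    queue-2: 90+30 = 120 ≤ 160
    worker-2: 10+30 = 40 ≤ 70
  lb-2 sheds 190 req/s to edge-1: 190 each.
    edge-1: 70+190 = 260 > 90
Round 4 — edge-1 crashes.
  edge-1 sheds 260 req/s: no online neighbours, lost.
No further crashes.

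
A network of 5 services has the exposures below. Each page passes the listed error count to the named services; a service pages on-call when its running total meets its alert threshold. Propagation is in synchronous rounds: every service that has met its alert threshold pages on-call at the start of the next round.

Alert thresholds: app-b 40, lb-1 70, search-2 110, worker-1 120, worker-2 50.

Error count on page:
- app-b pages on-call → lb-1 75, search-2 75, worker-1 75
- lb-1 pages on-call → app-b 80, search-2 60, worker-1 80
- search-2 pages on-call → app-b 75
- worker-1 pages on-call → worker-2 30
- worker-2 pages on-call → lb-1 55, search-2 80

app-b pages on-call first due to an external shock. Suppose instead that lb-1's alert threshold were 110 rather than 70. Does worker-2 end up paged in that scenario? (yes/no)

no

With lb-1's alert threshold at 110:
Round 1 — app-b pages on-call (initial).
  lb-1: +75 → 75 < 110
  search-2: +75 → 75 < 110
  worker-1: +75 → 75 < 120
No further pages.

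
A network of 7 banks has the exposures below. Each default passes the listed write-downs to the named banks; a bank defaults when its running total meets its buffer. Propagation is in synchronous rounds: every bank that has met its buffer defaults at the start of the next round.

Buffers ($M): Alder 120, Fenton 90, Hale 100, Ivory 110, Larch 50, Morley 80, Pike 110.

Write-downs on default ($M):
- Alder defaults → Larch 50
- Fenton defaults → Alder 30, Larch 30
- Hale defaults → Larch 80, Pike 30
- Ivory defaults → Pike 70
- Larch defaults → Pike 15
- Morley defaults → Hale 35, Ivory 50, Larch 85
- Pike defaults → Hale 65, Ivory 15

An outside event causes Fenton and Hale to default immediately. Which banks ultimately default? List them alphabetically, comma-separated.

Round 1 — Fenton, Hale default (initial).
  Alder: +30 → 30 < 120
  Larch: +30+80 → 110 ≥ 50
  Pike: +30 → 30 < 110
Round 2 — Larch defaults.
  Pike: +15 → 45 < 110
No further defaults.

Fenton, Hale, Larch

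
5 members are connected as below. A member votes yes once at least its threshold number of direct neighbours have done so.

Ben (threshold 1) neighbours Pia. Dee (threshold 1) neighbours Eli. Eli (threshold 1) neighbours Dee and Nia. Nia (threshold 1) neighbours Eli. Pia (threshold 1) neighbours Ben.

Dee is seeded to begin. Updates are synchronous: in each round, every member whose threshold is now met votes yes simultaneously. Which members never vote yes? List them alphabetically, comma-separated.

Round 1 — Dee votes yes (initial).
Round 2 — checking thresholds:
  Eli: 1 of 2 neighbours ≥ 1, votes yes.
Round 3 — checking thresholds:
  Nia: 1 of 1 neighbours ≥ 1, votes yes.
Round 4 — no new yes votes; cascade stops.

Ben, Pia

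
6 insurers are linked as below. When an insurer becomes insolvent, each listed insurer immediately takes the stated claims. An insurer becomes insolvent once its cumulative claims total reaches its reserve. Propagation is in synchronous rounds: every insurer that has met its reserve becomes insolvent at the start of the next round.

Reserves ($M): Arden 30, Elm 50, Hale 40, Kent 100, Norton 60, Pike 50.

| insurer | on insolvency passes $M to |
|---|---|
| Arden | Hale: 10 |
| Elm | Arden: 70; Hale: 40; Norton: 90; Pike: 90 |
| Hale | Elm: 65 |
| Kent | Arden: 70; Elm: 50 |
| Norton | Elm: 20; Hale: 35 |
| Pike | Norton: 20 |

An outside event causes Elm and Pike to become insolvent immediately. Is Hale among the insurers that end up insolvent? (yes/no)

yes

Round 1 — Elm, Pike become insolvent (initial).
  Arden: +70 → 70 ≥ 30
  Hale: +40 → 40 ≥ 40
  Norton: +90+20 → 110 ≥ 60
Round 2 — Arden, Hale, Norton become insolvent.
No further insolvencies.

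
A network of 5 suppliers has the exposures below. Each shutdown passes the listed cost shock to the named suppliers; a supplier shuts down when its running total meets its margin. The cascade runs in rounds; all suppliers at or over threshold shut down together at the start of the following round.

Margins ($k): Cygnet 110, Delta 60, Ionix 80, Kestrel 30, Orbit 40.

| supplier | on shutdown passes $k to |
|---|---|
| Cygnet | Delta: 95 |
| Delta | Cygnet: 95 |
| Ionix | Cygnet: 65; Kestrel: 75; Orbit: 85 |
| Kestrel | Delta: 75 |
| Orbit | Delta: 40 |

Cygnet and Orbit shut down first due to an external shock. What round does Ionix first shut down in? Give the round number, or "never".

never

Round 1 — Cygnet, Orbit shut down (initial).
  Delta: +95+40 → 135 ≥ 60
Round 2 — Delta shuts down.
No further shutdowns.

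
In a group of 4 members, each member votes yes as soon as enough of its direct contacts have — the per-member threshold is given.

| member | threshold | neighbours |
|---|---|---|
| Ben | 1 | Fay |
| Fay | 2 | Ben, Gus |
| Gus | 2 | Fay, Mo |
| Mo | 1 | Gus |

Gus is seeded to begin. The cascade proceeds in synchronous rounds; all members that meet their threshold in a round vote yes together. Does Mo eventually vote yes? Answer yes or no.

Round 1 — Gus votes yes (initial).
Round 2 — checking thresholds:
  Fay: 1 of 2 neighbours < 2, below threshold.
  Mo: 1 of 1 neighbours ≥ 1, votes yes.
Round 3 — no new yes votes; cascade stops.

yes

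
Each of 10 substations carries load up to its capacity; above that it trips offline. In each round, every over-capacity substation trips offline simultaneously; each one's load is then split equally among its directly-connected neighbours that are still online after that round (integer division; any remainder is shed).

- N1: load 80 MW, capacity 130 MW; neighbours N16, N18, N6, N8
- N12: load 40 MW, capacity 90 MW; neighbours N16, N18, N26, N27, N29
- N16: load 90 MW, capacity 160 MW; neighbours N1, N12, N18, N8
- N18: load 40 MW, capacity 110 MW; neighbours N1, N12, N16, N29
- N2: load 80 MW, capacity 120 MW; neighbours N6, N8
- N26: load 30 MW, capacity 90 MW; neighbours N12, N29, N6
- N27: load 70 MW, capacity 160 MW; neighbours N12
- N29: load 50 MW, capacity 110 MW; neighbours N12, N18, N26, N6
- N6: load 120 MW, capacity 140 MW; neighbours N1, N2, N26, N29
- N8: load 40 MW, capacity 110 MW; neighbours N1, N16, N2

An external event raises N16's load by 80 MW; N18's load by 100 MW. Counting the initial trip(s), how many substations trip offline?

9

Round 1 — N16 at 170 > 160; N18 at 140 > 110. N16, N18 trip offline.
  N16 sheds 170 MW to N1, N12, N8: 56 each (2 lost).
    N1: 80+56 = 136 > 130
    N12: 40+56 = 96 > 90
    N8: 40+56 = 96 ≤ 110
  N18 sheds 140 MW to N1, N12, N29: 46 each (2 lost).
    N1: 136+46 = 182 > 130
    N12: 96+46 = 142 > 90
    N29: 50+46 = 96 ≤ 110
Round 2 — N1, N12 trip offline.
  N1 sheds 182 MW to N6, N8: 91 each.
    N6: 120+91 = 211 > 140
    N8: 96+91 = 187 > 110
  N12 sheds 142 MW to N26, N27, N29: 47 each (1 lost).
    N26: 30+47 = 77 ≤ 90
    N27: 70+47 = 117 ≤ 160
    N29: 96+47 = 143 > 110
Round 3 — N29, N6, N8 trip offline.
  N29 sheds 143 MW to N26: 143 each.
    N26: 77+143 = 220 > 90
  N6 sheds 211 MW to N2, N26: 105 each (1 lost).
    N2: 80+105 = 185 > 120
    N26: 220+105 = 325 > 90
  N8 sheds 187 MW to N2: 187 each.
    N2: 185+187 = 372 > 120
Round 4 — N2, N26 trip offline.
  N2 sheds 372 MW: no online neighbours, lost.
  N26 sheds 325 MW: no online neighbours, lost.
No further trips.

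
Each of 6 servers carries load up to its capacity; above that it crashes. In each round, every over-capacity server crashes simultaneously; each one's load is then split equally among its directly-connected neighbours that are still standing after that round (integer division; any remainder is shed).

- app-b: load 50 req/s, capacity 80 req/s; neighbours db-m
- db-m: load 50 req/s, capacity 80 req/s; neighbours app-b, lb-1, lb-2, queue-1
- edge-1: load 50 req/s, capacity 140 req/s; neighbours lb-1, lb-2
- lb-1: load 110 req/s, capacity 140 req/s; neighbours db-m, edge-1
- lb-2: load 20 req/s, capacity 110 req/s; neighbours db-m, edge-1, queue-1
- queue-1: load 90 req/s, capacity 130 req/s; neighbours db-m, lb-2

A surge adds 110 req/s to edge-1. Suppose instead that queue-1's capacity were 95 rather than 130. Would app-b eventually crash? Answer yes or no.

With queue-1's capacity at 95:
Round 1 — edge-1 at 160 > 140. edge-1 crashes.
  edge-1 sheds 160 req/s to lb-1, lb-2: 80 each.
    lb-1: 110+80 = 190 > 140
    lb-2: 20+80 = 100 ≤ 110
Round 2 — lb-1 crashes.
  lb-1 sheds 190 req/s to db-m: 190 each.
    db-m: 50+190 = 240 > 80
Round 3 — db-m crashes.
  db-m sheds 240 req/s to app-b, lb-2, queue-1: 80 each.
    app-b: 50+80 = 130 > 80
    lb-2: 100+80 = 180 > 110
    queue-1: 90+80 = 170 > 95
Round 4 — app-b, lb-2, queue-1 crash.
  app-b sheds 130 req/s: no online neighbours, lost.
  lb-2 sheds 180 req/s: no online neighbours, lost.
  queue-1 sheds 170 req/s: no online neighbours, lost.
No further crashes.

yes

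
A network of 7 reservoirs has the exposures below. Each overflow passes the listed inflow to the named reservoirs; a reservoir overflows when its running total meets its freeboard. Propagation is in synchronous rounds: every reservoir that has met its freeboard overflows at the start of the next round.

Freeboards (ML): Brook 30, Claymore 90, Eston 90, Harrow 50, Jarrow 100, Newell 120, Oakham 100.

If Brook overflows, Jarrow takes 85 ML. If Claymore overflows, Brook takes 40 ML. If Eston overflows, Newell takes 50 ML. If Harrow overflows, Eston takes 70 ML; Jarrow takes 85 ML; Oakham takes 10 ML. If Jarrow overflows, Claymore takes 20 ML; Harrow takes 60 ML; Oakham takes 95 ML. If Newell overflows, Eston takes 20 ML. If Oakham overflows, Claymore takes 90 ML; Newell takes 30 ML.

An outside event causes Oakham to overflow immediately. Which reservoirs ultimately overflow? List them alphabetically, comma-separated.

Round 1 — Oakham overflows (initial).
  Claymore: +90 → 90 ≥ 90
  Newell: +30 → 30 < 120
Round 2 — Claymore overflows.
  Brook: +40 → 40 ≥ 30
Round 3 — Brook overflows.
  Jarrow: +85 → 85 < 100
No further overflows.

Brook, Claymore, Oakham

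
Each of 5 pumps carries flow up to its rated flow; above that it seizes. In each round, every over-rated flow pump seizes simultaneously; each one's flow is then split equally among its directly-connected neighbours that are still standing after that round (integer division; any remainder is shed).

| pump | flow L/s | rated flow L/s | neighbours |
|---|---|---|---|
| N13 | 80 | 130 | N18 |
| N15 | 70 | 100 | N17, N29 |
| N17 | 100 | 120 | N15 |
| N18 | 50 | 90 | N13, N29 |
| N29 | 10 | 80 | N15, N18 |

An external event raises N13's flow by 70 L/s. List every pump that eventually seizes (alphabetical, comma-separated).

N13, N15, N17, N18, N29

Round 1 — N13 at 150 > 130. N13 seizes.
  N13 sheds 150 L/s to N18: 150 each.
    N18: 50+150 = 200 > 90
Round 2 — N18 seizes.
  N18 sheds 200 L/s to N29: 200 each.
    N29: 10+200 = 210 > 80
Round 3 — N29 seizes.
  N29 sheds 210 L/s to N15: 210 each.
    N15: 70+210 = 280 > 100
Round 4 — N15 seizes.
  N15 sheds 280 L/s to N17: 280 each.
    N17: 100+280 = 380 > 120
Round 5 — N17 seizes.
  N17 sheds 380 L/s: no online neighbours, lost.
No further seizures.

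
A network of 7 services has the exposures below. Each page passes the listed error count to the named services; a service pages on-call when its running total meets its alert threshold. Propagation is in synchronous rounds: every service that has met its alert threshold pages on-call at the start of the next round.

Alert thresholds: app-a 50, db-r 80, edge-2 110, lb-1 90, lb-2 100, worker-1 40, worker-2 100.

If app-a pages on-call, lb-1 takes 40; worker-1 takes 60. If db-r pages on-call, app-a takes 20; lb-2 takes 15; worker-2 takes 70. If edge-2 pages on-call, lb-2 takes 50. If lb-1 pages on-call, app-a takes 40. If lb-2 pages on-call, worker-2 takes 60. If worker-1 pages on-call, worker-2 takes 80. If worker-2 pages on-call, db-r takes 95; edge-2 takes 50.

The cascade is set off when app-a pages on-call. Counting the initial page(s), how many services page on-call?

2

Round 1 — app-a pages on-call (initial).
  lb-1: +40 → 40 < 90
  worker-1: +60 → 60 ≥ 40
Round 2 — worker-1 pages on-call.
  worker-2: +80 → 80 < 100
No further pages.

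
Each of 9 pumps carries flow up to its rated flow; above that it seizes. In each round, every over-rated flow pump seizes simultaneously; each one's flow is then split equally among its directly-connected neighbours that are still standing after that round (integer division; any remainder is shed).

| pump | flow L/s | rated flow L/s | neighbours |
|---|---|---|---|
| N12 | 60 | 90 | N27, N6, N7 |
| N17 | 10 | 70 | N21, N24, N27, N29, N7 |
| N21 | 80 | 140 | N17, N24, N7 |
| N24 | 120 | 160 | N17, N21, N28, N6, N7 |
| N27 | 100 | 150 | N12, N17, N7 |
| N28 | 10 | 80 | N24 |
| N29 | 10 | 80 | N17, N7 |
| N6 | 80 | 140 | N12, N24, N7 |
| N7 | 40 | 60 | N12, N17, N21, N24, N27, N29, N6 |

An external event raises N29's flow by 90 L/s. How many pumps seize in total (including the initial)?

Round 1 — N29 at 100 > 80. N29 seizes.
  N29 sheds 100 L/s to N17, N7: 50 each.
    N17: 10+50 = 60 ≤ 70
    N7: 40+50 = 90 > 60
Round 2 — N7 seizes.
  N7 sheds 90 L/s to N12, N17, N21, N24, N27, N6: 15 each.
    N12: 60+15 = 75 ≤ 90
    N17: 60+15 = 75 > 70
    N21: 80+15 = 95 ≤ 140
    N24: 120+15 = 135 ≤ 160
    N27: 100+15 = 115 ≤ 150
    N6: 80+15 = 95 ≤ 140
Round 3 — N17 seizes.
  N17 sheds 75 L/s to N21, N24, N27: 25 each.
    N21: 95+25 = 120 ≤ 140
    N24: 135+25 = 160 ≤ 160
    N27: 115+25 = 140 ≤ 150
No further seizures.

3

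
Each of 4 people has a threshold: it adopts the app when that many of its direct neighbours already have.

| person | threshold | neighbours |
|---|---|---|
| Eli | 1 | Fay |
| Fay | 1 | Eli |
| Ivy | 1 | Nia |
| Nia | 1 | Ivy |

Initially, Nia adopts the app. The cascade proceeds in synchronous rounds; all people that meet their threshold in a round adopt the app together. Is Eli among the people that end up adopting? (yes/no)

no

Round 1 — Nia adopts the app (initial).
Round 2 — checking thresholds:
  Ivy: 1 of 1 neighbours ≥ 1, adopts the app.
Round 3 — no new adoptions; cascade stops.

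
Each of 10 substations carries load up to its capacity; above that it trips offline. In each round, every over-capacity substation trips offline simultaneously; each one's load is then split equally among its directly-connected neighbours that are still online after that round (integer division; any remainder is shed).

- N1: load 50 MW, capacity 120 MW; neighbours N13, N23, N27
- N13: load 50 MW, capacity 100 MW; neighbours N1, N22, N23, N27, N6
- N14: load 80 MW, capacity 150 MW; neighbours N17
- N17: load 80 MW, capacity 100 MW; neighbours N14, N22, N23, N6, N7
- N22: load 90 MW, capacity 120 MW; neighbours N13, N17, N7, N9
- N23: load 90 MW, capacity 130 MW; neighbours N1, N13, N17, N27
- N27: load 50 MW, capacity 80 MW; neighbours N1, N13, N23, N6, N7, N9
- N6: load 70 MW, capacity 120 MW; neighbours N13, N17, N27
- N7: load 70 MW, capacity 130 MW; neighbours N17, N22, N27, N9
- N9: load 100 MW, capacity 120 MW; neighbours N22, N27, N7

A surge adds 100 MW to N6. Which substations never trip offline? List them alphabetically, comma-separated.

Round 1 — N6 at 170 > 120. N6 trips offline.
  N6 sheds 170 MW to N13, N17, N27: 56 each (2 lost).
    N13: 50+56 = 106 > 100
    N17: 80+56 = 136 > 100
    N27: 50+56 = 106 > 80
Round 2 — N13, N17, N27 trip offline.
  N13 sheds 106 MW to N1, N22, N23: 35 each (1 lost).
    N1: 50+35 = 85 ≤ 120
    N22: 90+35 = 125 > 120
    N23: 90+35 = 125 ≤ 130
  N17 sheds 136 MW to N14, N22, N23, N7: 34 each.
    N14: 80+34 = 114 ≤ 150
    N22: 125+34 = 159 > 120
    N23: 125+34 = 159 > 130
    N7: 70+34 = 104 ≤ 130
  N27 sheds 106 MW to N1, N23, N7, N9: 26 each (2 lost).
    N1: 85+26 = 111 ≤ 120
    N23: 159+26 = 185 > 130
    N7: 104+26 = 130 ≤ 130
    N9: 100+26 = 126 > 120
Round 3 — N22, N23, N9 trip offline.
  N22 sheds 159 MW to N7: 159 each.
    N7: 130+159 = 289 > 130
  N23 sheds 185 MW to N1: 185 each.
    N1: 111+185 = 296 > 120
  N9 sheds 126 MW to N7: 126 each.
    N7: 289+126 = 415 > 130
Round 4 — N1, N7 trip offline.
  N1 sheds 296 MW: no online neighbours, lost.
  N7 sheds 415 MW: no online neighbours, lost.
No further trips.

N14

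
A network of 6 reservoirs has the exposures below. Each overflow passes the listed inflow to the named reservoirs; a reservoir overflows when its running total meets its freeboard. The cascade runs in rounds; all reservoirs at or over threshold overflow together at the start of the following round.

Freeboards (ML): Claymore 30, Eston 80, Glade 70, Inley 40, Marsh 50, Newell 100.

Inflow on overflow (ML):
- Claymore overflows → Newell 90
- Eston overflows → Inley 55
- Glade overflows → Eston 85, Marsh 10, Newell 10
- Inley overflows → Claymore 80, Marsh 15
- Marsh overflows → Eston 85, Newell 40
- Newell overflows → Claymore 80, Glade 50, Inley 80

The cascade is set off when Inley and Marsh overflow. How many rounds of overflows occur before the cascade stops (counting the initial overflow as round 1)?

Round 1 — Inley, Marsh overflow (initial).
  Claymore: +80 → 80 ≥ 30
  Eston: +85 → 85 ≥ 80
  Newell: +40 → 40 < 100
Round 2 — Claymore, Eston overflow.
  Newell: +90 → 130 ≥ 100
Round 3 — Newell overflows.
  Glade: +50 → 50 < 70
No further overflows.

3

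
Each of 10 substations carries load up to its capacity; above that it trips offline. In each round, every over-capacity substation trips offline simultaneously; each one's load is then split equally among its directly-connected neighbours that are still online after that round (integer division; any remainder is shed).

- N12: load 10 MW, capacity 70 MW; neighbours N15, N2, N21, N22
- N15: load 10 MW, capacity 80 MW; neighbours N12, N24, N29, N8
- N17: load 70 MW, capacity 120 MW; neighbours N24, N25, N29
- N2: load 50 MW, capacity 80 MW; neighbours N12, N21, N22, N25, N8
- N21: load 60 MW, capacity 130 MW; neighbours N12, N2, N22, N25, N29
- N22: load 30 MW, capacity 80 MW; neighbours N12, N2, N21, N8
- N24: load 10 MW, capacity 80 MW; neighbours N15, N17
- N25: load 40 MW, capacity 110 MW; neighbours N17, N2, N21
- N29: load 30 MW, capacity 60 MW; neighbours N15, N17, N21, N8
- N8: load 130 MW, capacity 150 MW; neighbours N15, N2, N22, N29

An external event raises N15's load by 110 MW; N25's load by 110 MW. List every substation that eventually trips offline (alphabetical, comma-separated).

N12, N15, N17, N2, N21, N22, N24, N25, N29, N8

Round 1 — N15 at 120 > 80; N25 at 150 > 110. N15, N25 trip offline.
  N15 sheds 120 MW to N12, N24, N29, N8: 30 each.
    N12: 10+30 = 40 ≤ 70
    N24: 10+30 = 40 ≤ 80
    N29: 30+30 = 60 ≤ 60
    N8: 130+30 = 160 > 150
  N25 sheds 150 MW to N17, N2, N21: 50 each.
    N17: 70+50 = 120 ≤ 120
    N2: 50+50 = 100 > 80
    N21: 60+50 = 110 ≤ 130
Round 2 — N2, N8 trip offline.
  N2 sheds 100 MW to N12, N21, N22: 33 each (1 lost).
    N12: 40+33 = 73 > 70
    N21: 110+33 = 143 > 130
    N22: 30+33 = 63 ≤ 80
  N8 sheds 160 MW to N22, N29: 80 each.
    N22: 63+80 = 143 > 80
    N29: 60+80 = 140 > 60
Round 3 — N12, N21, N22, N29 trip offline.
  N12 sheds 73 MW: no online neighbours, lost.
  N21 sheds 143 MW: no online neighbours, lost.
  N22 sheds 143 MW: no online neighbours, lost.
  N29 sheds 140 MW to N17: 140 each.
    N17: 120+140 = 260 > 120
Round 4 — N17 trips offline.
  N17 sheds 260 MW to N24: 260 each.
    N24: 40+260 = 300 > 80
Round 5 — N24 trips offline.
  N24 sheds 300 MW: no online neighbours, lost.
No further trips.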